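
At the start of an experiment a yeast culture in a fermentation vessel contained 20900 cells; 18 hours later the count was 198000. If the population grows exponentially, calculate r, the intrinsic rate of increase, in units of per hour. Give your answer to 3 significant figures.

From N(t) = N₀·e^(rt): e^(r·18) = 198000/20900 = 9.4737.
r·18 = ln(9.4737) = 2.2485, so r = 2.2485/18 = 0.12492.

0.125 per hour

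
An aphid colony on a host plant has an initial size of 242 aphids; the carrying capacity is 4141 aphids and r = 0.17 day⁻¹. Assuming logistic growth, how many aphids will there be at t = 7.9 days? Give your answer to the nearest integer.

795 aphids

A = (K − N₀)/N₀ = (4141 − 242)/242 = 16.112.
N(t) = K/(1 + A·e^(−rt)) = 4141/(1 + 16.112×e^(−0.17×7.9)).
e^(−1.343) = 0.26106; denominator = 1 + 16.112×0.26106 = 5.2061.
N = 4141/5.2061 = 795.412.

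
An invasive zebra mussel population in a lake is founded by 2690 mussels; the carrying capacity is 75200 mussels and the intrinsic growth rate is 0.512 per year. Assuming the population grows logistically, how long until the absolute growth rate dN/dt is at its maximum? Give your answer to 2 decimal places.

Logistic growth is fastest at N = K/2 = 37600.
A = (K − N₀)/N₀ = 26.955. Set K/(1 + A·e^(−rt)) = K/2 → A·e^(−rt) = 1.
e^(−0.512t) = 1/26.955 = 0.0370983, so t = ln(26.955)/0.512 = 3.2942/0.512 = 6.434.

6.43 years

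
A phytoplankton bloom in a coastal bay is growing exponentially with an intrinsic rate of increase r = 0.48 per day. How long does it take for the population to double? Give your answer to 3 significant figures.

1.44 days

Doubling time t_d = ln(2)/r = 0.6931/0.48 = 1.4441.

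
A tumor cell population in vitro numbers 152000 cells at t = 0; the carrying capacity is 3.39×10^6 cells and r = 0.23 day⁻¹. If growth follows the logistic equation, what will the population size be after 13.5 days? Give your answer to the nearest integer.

1734122 cells

A = (K − N₀)/N₀ = (3.39×10^6 − 152000)/152000 = 21.303.
N(t) = K/(1 + A·e^(−rt)) = 3.39×10^6/(1 + 21.303×e^(−0.23×13.5)).
e^(−3.105) = 0.044825; denominator = 1 + 21.303×0.044825 = 1.9549.
N = 3.39×10^6/1.9549 = 1.734122×10^6.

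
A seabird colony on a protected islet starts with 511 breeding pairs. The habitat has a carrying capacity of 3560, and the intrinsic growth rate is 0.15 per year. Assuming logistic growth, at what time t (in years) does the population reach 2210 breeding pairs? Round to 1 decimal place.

15.2 years

A = (K − N₀)/N₀ = (3560 − 511)/511 = 5.9667.
Solve 3560/(1 + 5.9667·e^(−0.15t)) = 2210: 1 + 5.9667·e^(−0.15t) = 1.6109, so e^(−0.15t) = 0.102378.
−0.15·t = ln(0.102378) = -2.2791, so t = 2.2791/0.15 = 15.194.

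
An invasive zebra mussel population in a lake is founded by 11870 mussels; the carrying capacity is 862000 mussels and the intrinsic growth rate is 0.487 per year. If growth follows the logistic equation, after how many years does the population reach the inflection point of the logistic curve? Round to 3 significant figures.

Logistic growth is fastest at N = K/2 = 431000.
A = (K − N₀)/N₀ = 71.62. Set K/(1 + A·e^(−rt)) = K/2 → A·e^(−rt) = 1.
e^(−0.487t) = 1/71.62 = 0.0139626, so t = ln(71.62)/0.487 = 4.2714/0.487 = 8.7708.

8.77 years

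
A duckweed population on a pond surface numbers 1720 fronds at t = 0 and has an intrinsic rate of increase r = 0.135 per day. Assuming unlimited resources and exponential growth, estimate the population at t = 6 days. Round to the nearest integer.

N(t) = N₀·e^(rt) = 1720 × e^(0.135×6) = 1720 × e^0.81.
e^0.81 ≈ 2.2479, so N ≈ 1720 × 2.2479 = 3866.4.

3866 fronds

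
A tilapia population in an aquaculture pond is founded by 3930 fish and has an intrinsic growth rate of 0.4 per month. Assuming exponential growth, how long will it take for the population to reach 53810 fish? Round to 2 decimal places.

Set N₀·e^(rt) = 53810: e^(0.4·t) = 53810/3930 = 13.692.
0.4·t = ln(13.692) = 2.6168, so t = 2.6168/0.4 = 6.542.

6.54 months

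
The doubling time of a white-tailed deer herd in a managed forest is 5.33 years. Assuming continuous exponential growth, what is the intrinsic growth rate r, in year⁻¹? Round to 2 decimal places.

0.13 per year

r = ln(2)/t_d = 0.6931/5.33 = 0.13005.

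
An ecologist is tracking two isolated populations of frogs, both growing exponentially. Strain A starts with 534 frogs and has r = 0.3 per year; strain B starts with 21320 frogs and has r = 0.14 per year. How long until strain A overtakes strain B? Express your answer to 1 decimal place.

Set 534·e^(0.3t) = 21320·e^(0.14t).
e^((0.3 − 0.14)t) = 21320/534 → e^(0.16·t) = 39.925.
0.16·t = ln(39.925) = 3.687, so t = 3.687/0.16 = 23.044.

23.0 years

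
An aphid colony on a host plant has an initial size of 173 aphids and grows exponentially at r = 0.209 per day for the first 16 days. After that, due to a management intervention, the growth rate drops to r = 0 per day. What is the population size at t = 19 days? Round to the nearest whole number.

4901 aphids

Phase 1: N(16) = 173·e^(0.209×16) = 173·e^3.344 = 4901.48.
Phase 2 runs for 19 − 16 = 3 days at r = 0.
N(19) = 4901.48·e^(0×3) = 4901.48·e^0 = 4901.48.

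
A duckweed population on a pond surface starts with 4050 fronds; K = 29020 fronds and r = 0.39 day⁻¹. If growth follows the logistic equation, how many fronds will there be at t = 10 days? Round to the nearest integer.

25800 fronds

A = (K − N₀)/N₀ = (29020 − 4050)/4050 = 6.1654.
N(t) = K/(1 + A·e^(−rt)) = 29020/(1 + 6.1654×e^(−0.39×10)).
e^(−3.9) = 0.020242; denominator = 1 + 6.1654×0.020242 = 1.1248.
N = 29020/1.1248 = 25800.1.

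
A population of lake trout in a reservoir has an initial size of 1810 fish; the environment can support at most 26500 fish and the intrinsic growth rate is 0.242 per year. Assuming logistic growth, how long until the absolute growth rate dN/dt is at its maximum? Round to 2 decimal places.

10.80 years

Logistic growth is fastest at N = K/2 = 13250.
A = (K − N₀)/N₀ = 13.641. Set K/(1 + A·e^(−rt)) = K/2 → A·e^(−rt) = 1.
e^(−0.242t) = 1/13.641 = 0.073309, so t = ln(13.641)/0.242 = 2.6131/0.242 = 10.798.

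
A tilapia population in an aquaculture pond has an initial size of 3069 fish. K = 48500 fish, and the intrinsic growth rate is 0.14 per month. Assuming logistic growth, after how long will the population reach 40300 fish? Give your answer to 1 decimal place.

30.6 months

A = (K − N₀)/N₀ = (48500 − 3069)/3069 = 14.803.
Solve 48500/(1 + 14.803·e^(−0.14t)) = 40300: 1 + 14.803·e^(−0.14t) = 1.2035, so e^(−0.14t) = 0.0137453.
−0.14·t = ln(0.0137453) = -4.2871, so t = 4.2871/0.14 = 30.622.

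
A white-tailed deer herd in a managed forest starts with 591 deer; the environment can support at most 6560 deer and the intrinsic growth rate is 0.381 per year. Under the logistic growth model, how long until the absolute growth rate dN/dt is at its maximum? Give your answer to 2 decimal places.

6.07 years

Logistic growth is fastest at N = K/2 = 3280.
A = (K − N₀)/N₀ = 10.1. Set K/(1 + A·e^(−rt)) = K/2 → A·e^(−rt) = 1.
e^(−0.381t) = 1/10.1 = 0.0990116, so t = ln(10.1)/0.381 = 2.3125/0.381 = 6.0696.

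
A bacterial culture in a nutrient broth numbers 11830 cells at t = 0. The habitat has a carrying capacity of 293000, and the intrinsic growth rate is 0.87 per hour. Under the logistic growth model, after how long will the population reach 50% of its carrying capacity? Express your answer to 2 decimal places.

A = (K − N₀)/N₀ = (293000 − 11830)/11830 = 23.768.
Solve 293000/(1 + 23.768·e^(−0.87t)) = 146500: 1 + 23.768·e^(−0.87t) = 2, so e^(−0.87t) = 0.0420742.
−0.87·t = ln(0.0420742) = -3.1683, so t = 3.1683/0.87 = 3.6417.

3.64 hours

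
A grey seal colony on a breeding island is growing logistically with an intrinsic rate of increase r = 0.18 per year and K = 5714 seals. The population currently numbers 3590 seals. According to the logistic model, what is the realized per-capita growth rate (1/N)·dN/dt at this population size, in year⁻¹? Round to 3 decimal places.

0.067 per year

(1/N)·dN/dt = r(1 − N/K) = 0.18 × (1 − 3590/5714).
= 0.18 × 0.37172 = 0.066909.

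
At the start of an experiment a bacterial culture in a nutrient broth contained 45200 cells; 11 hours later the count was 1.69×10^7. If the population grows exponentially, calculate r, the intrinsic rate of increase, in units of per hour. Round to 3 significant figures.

0.539 per hour

From N(t) = N₀·e^(rt): e^(r·11) = 1.69×10^7/45200 = 373.89.
r·11 = ln(373.89) = 5.924, so r = 5.924/11 = 0.53854.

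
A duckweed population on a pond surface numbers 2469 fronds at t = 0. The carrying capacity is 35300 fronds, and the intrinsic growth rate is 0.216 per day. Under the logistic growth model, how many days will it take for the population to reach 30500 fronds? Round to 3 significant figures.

A = (K − N₀)/N₀ = (35300 − 2469)/2469 = 13.297.
Solve 35300/(1 + 13.297·e^(−0.216t)) = 30500: 1 + 13.297·e^(−0.216t) = 1.1574, so e^(−0.216t) = 0.0118353.
−0.216·t = ln(0.0118353) = -4.4367, so t = 4.4367/0.216 = 20.54.

20.5 days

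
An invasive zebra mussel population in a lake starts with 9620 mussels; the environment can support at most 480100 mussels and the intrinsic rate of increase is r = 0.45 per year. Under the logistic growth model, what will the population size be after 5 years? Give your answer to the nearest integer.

A = (K − N₀)/N₀ = (480100 − 9620)/9620 = 48.906.
N(t) = K/(1 + A·e^(−rt)) = 480100/(1 + 48.906×e^(−0.45×5)).
e^(−2.25) = 0.1054; denominator = 1 + 48.906×0.1054 = 6.1547.
N = 480100/6.1547 = 78005.4.

78005 mussels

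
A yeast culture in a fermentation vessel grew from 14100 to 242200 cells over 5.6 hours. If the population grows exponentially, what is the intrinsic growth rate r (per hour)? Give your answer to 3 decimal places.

From N(t) = N₀·e^(rt): e^(r·5.6) = 242200/14100 = 17.177.
r·5.6 = ln(17.177) = 2.8436, so r = 2.8436/5.6 = 0.50778.

0.508 per hour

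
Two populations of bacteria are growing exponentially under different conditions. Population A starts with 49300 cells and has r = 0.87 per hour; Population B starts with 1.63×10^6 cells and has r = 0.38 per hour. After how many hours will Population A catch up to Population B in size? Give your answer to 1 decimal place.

7.1 hours

Set 49300·e^(0.87t) = 1.63×10^6·e^(0.38t).
e^((0.87 − 0.38)t) = 1.63×10^6/49300 → e^(0.49·t) = 33.063.
0.49·t = ln(33.063) = 3.4984, so t = 3.4984/0.49 = 7.1396.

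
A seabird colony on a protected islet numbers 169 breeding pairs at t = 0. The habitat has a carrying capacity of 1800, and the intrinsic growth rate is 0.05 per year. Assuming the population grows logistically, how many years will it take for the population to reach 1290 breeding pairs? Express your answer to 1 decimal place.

63.9 years

A = (K − N₀)/N₀ = (1800 − 169)/169 = 9.6509.
Solve 1800/(1 + 9.6509·e^(−0.05t)) = 1290: 1 + 9.6509·e^(−0.05t) = 1.3953, so e^(−0.05t) = 0.040965.
−0.05·t = ln(0.040965) = -3.195, so t = 3.195/0.05 = 63.901.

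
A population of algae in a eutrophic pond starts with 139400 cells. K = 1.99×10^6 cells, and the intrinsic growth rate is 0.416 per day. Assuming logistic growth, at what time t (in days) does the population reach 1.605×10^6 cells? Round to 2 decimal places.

A = (K − N₀)/N₀ = (1.99×10^6 − 139400)/139400 = 13.275.
Solve 1.99×10^6/(1 + 13.275·e^(−0.416t)) = 1.605×10^6: 1 + 13.275·e^(−0.416t) = 1.2399, so e^(−0.416t) = 0.0180691.
−0.416·t = ln(0.0180691) = -4.0136, so t = 4.0136/0.416 = 9.648.

9.65 days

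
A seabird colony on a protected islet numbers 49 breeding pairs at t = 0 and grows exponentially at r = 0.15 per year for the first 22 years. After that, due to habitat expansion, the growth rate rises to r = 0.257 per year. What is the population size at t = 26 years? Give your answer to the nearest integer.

3714 breeding pairs

Phase 1: N(22) = 49·e^(0.15×22) = 49·e^3.3 = 1328.52.
Phase 2 runs for 26 − 22 = 4 years at r = 0.257.
N(26) = 1328.52·e^(0.257×4) = 1328.52·e^1.028 = 3713.83.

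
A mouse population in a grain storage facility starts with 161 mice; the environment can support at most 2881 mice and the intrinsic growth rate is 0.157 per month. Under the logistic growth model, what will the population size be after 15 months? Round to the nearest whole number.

1107 mice

A = (K − N₀)/N₀ = (2881 − 161)/161 = 16.894.
N(t) = K/(1 + A·e^(−rt)) = 2881/(1 + 16.894×e^(−0.157×15)).
e^(−2.355) = 0.094894; denominator = 1 + 16.894×0.094894 = 2.6032.
N = 2881/2.6032 = 1106.73.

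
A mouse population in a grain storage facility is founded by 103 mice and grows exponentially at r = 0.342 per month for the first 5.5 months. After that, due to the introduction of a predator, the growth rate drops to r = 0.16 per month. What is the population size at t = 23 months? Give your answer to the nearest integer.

Phase 1: N(5.5) = 103·e^(0.342×5.5) = 103·e^1.881 = 675.686.
Phase 2 runs for 23 − 5.5 = 17.5 months at r = 0.16.
N(23) = 675.686·e^(0.16×17.5) = 675.686·e^2.8 = 11111.4.

11111 mice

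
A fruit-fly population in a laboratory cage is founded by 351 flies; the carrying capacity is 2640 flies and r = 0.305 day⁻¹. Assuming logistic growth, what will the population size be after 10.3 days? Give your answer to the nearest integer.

2060 flies

A = (K − N₀)/N₀ = (2640 − 351)/351 = 6.5214.
N(t) = K/(1 + A·e^(−rt)) = 2640/(1 + 6.5214×e^(−0.305×10.3)).
e^(−3.142) = 0.043218; denominator = 1 + 6.5214×0.043218 = 1.2818.
N = 2640/1.2818 = 2059.54.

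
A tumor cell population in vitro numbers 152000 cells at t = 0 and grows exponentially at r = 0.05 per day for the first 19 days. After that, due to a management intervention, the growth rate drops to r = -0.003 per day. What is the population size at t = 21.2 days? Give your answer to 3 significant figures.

390000 cells

Phase 1: N(19) = 152000·e^(0.05×19) = 152000·e^0.95 = 393028.
Phase 2 runs for 21.2 − 19 = 2.2 days at r = -0.003.
N(21.2) = 393028·e^(-0.003×2.2) = 393028·e^-0.0066 = 390442.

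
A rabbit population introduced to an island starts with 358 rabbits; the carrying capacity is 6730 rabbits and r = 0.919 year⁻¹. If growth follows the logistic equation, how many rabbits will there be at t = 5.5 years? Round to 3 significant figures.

6040 rabbits

A = (K − N₀)/N₀ = (6730 − 358)/358 = 17.799.
N(t) = K/(1 + A·e^(−rt)) = 6730/(1 + 17.799×e^(−0.919×5.5)).
e^(−5.054) = 0.0063806; denominator = 1 + 17.799×0.0063806 = 1.1136.
N = 6730/1.1136 = 6043.64.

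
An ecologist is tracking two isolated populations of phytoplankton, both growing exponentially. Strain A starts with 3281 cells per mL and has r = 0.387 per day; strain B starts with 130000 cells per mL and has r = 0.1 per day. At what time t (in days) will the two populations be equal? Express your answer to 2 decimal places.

12.82 days

Set 3281·e^(0.387t) = 130000·e^(0.1t).
e^((0.387 − 0.1)t) = 130000/3281 → e^(0.287·t) = 39.622.
0.287·t = ln(39.622) = 3.6794, so t = 3.6794/0.287 = 12.82.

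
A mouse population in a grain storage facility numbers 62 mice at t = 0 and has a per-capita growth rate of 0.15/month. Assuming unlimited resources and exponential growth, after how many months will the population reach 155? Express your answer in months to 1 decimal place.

Set N₀·e^(rt) = 155: e^(0.15·t) = 155/62 = 2.5.
0.15·t = ln(2.5) = 0.91629, so t = 0.91629/0.15 = 6.1086.

6.1 months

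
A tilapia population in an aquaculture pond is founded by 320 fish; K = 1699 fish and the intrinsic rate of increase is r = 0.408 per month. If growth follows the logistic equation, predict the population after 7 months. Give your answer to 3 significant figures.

A = (K − N₀)/N₀ = (1699 − 320)/320 = 4.3094.
N(t) = K/(1 + A·e^(−rt)) = 1699/(1 + 4.3094×e^(−0.408×7)).
e^(−2.856) = 0.057498; denominator = 1 + 4.3094×0.057498 = 1.2478.
N = 1699/1.2478 = 1361.62.

1360 fish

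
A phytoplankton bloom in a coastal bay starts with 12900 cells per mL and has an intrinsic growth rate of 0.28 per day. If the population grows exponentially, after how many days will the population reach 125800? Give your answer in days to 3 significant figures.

8.13 days

Set N₀·e^(rt) = 125800: e^(0.28·t) = 125800/12900 = 9.7519.
0.28·t = ln(9.7519) = 2.2775, so t = 2.2775/0.28 = 8.1338.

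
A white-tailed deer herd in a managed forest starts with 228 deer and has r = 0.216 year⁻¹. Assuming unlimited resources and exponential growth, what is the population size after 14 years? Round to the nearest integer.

4691 deer

N(t) = N₀·e^(rt) = 228 × e^(0.216×14) = 228 × e^3.024.
e^3.024 ≈ 20.573, so N ≈ 228 × 20.573 = 4690.74.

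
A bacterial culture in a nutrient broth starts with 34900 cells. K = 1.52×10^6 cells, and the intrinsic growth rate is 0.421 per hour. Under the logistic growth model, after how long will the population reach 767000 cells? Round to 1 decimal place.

A = (K − N₀)/N₀ = (1.52×10^6 − 34900)/34900 = 42.553.
Solve 1.52×10^6/(1 + 42.553·e^(−0.421t)) = 767000: 1 + 42.553·e^(−0.421t) = 1.9817, so e^(−0.421t) = 0.0230712.
−0.421·t = ln(0.0230712) = -3.7692, so t = 3.7692/0.421 = 8.9529.

9.0 hours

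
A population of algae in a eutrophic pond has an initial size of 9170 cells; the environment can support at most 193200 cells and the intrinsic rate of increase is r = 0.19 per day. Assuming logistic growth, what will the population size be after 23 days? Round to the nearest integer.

154080 cells

A = (K − N₀)/N₀ = (193200 − 9170)/9170 = 20.069.
N(t) = K/(1 + A·e^(−rt)) = 193200/(1 + 20.069×e^(−0.19×23)).
e^(−4.37) = 0.012651; denominator = 1 + 20.069×0.012651 = 1.2539.
N = 193200/1.2539 = 154080.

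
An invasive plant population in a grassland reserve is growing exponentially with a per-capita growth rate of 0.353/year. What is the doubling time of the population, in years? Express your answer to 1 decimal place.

2.0 years

Doubling time t_d = ln(2)/r = 0.6931/0.353 = 1.9636.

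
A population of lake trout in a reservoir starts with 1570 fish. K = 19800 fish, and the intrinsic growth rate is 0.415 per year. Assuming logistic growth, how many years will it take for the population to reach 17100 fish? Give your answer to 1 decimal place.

10.4 years

A = (K − N₀)/N₀ = (19800 − 1570)/1570 = 11.611.
Solve 19800/(1 + 11.611·e^(−0.415t)) = 17100: 1 + 11.611·e^(−0.415t) = 1.1579, so e^(−0.415t) = 0.0135982.
−0.415·t = ln(0.0135982) = -4.2978, so t = 4.2978/0.415 = 10.356.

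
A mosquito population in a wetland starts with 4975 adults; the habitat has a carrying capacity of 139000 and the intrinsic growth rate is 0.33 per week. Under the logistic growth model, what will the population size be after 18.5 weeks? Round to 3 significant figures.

131000 adults

A = (K − N₀)/N₀ = (139000 − 4975)/4975 = 26.94.
N(t) = K/(1 + A·e^(−rt)) = 139000/(1 + 26.94×e^(−0.33×18.5)).
e^(−6.105) = 0.0022317; denominator = 1 + 26.94×0.0022317 = 1.0601.
N = 139000/1.0601 = 131117.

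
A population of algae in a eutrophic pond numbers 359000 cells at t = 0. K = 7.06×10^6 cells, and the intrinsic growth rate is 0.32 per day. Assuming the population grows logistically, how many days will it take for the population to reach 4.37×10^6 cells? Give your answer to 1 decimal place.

10.7 days

A = (K − N₀)/N₀ = (7.06×10^6 − 359000)/359000 = 18.666.
Solve 7.06×10^6/(1 + 18.666·e^(−0.32t)) = 4.37×10^6: 1 + 18.666·e^(−0.32t) = 1.6156, so e^(−0.32t) = 0.0329781.
−0.32·t = ln(0.0329781) = -3.4119, so t = 3.4119/0.32 = 10.662.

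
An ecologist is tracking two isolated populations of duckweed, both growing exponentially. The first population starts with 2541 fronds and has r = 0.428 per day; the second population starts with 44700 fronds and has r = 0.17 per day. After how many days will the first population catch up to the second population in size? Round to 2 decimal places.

Set 2541·e^(0.428t) = 44700·e^(0.17t).
e^((0.428 − 0.17)t) = 44700/2541 → e^(0.258·t) = 17.591.
0.258·t = ln(17.591) = 2.8674, so t = 2.8674/0.258 = 11.114.

11.11 days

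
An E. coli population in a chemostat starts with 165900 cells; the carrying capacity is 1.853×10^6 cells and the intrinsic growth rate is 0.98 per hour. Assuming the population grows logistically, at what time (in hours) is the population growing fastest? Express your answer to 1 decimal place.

Logistic growth is fastest at N = K/2 = 926500.
A = (K − N₀)/N₀ = 10.169. Set K/(1 + A·e^(−rt)) = K/2 → A·e^(−rt) = 1.
e^(−0.98t) = 1/10.169 = 0.0983344, so t = ln(10.169)/0.98 = 2.3194/0.98 = 2.3667.

2.4 hours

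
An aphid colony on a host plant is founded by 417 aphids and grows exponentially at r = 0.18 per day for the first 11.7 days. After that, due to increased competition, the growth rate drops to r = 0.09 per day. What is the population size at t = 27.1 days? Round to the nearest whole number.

13699 aphids

Phase 1: N(11.7) = 417·e^(0.18×11.7) = 417·e^2.106 = 3425.79.
Phase 2 runs for 27.1 − 11.7 = 15.4 days at r = 0.09.
N(27.1) = 3425.79·e^(0.09×15.4) = 3425.79·e^1.386 = 13699.1.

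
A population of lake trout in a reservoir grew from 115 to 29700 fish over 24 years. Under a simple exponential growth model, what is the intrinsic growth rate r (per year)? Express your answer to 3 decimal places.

0.231 per year

From N(t) = N₀·e^(rt): e^(r·24) = 29700/115 = 258.26.
r·24 = ln(258.26) = 5.554, so r = 5.554/24 = 0.23142.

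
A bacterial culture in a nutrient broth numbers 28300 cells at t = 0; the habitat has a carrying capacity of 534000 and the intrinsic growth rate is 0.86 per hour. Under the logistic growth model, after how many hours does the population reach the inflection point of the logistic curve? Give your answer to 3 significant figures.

3.35 hours

Logistic growth is fastest at N = K/2 = 267000.
A = (K − N₀)/N₀ = 17.869. Set K/(1 + A·e^(−rt)) = K/2 → A·e^(−rt) = 1.
e^(−0.86t) = 1/17.869 = 0.055962, so t = ln(17.869)/0.86 = 2.8831/0.86 = 3.3524.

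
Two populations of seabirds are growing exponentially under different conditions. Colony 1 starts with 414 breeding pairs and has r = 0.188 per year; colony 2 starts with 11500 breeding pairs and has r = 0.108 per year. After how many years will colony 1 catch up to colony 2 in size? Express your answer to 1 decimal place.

Set 414·e^(0.188t) = 11500·e^(0.108t).
e^((0.188 − 0.108)t) = 11500/414 → e^(0.08·t) = 27.778.
0.08·t = ln(27.778) = 3.3242, so t = 3.3242/0.08 = 41.553.

41.6 years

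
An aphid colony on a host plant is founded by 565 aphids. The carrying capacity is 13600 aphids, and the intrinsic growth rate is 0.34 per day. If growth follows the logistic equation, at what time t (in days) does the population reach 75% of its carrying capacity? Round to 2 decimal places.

12.46 days

A = (K − N₀)/N₀ = (13600 − 565)/565 = 23.071.
Solve 13600/(1 + 23.071·e^(−0.34t)) = 10200: 1 + 23.071·e^(−0.34t) = 1.3333, so e^(−0.34t) = 0.0144483.
−0.34·t = ln(0.0144483) = -4.2372, so t = 4.2372/0.34 = 12.462.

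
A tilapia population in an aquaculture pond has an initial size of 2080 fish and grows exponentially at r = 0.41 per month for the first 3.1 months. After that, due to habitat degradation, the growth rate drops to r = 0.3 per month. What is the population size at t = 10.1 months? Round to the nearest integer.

60544 fish

Phase 1: N(3.1) = 2080·e^(0.41×3.1) = 2080·e^1.271 = 7413.98.
Phase 2 runs for 10.1 − 3.1 = 7 months at r = 0.3.
N(10.1) = 7413.98·e^(0.3×7) = 7413.98·e^2.1 = 60543.8.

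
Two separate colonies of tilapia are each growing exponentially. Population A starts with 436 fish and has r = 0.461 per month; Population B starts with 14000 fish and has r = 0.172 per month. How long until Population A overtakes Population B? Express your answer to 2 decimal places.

12.00 months

Set 436·e^(0.461t) = 14000·e^(0.172t).
e^((0.461 − 0.172)t) = 14000/436 → e^(0.289·t) = 32.11.
0.289·t = ln(32.11) = 3.4692, so t = 3.4692/0.289 = 12.004.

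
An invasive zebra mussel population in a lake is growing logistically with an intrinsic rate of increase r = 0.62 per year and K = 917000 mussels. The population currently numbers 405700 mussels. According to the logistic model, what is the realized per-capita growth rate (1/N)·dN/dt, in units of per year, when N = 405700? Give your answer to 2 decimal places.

(1/N)·dN/dt = r(1 − N/K) = 0.62 × (1 − 405700/917000).
= 0.62 × 0.55758 = 0.3457.

0.35 per year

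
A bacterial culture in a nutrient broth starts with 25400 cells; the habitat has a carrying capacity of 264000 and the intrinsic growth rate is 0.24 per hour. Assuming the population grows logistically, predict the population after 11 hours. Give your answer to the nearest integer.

A = (K − N₀)/N₀ = (264000 − 25400)/25400 = 9.3937.
N(t) = K/(1 + A·e^(−rt)) = 264000/(1 + 9.3937×e^(−0.24×11)).
e^(−2.64) = 0.071361; denominator = 1 + 9.3937×0.071361 = 1.6703.
N = 264000/1.6703 = 158051.

158051 cells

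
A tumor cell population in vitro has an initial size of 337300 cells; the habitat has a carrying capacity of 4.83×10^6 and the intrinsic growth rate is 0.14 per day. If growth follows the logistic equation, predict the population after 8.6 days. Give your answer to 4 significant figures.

966800 cells

A = (K − N₀)/N₀ = (4.83×10^6 − 337300)/337300 = 13.32.
N(t) = K/(1 + A·e^(−rt)) = 4.83×10^6/(1 + 13.32×e^(−0.14×8.6)).
e^(−1.204) = 0.29999; denominator = 1 + 13.32×0.29999 = 4.9958.
N = 4.83×10^6/4.9958 = 966818.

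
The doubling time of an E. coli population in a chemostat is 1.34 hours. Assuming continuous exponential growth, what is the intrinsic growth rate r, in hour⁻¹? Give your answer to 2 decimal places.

0.52 per hour

r = ln(2)/t_d = 0.6931/1.34 = 0.51727.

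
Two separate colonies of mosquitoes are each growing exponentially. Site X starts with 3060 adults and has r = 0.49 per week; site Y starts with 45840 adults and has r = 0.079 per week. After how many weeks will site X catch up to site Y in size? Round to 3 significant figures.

Set 3060·e^(0.49t) = 45840·e^(0.079t).
e^((0.49 − 0.079)t) = 45840/3060 → e^(0.411·t) = 14.98.
0.411·t = ln(14.98) = 2.7067, so t = 2.7067/0.411 = 6.5857.

6.59 weeks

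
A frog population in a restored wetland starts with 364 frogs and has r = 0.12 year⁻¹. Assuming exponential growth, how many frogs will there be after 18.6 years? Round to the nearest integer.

3392 frogs

N(t) = N₀·e^(rt) = 364 × e^(0.12×18.6) = 364 × e^2.232.
e^2.232 ≈ 9.3185, so N ≈ 364 × 9.3185 = 3391.93.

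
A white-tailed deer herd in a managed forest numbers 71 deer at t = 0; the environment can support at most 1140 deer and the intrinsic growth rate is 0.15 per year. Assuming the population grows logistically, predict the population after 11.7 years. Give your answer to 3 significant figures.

316 deer

A = (K − N₀)/N₀ = (1140 − 71)/71 = 15.056.
N(t) = K/(1 + A·e^(−rt)) = 1140/(1 + 15.056×e^(−0.15×11.7)).
e^(−1.755) = 0.17291; denominator = 1 + 15.056×0.17291 = 3.6033.
N = 1140/3.6033 = 316.372.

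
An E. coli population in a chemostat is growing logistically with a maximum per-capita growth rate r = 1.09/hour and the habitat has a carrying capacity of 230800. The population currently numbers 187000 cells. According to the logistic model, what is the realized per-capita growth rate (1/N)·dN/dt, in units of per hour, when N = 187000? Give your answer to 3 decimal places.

0.207 per hour

(1/N)·dN/dt = r(1 − N/K) = 1.09 × (1 − 187000/230800).
= 1.09 × 0.18977 = 0.20685.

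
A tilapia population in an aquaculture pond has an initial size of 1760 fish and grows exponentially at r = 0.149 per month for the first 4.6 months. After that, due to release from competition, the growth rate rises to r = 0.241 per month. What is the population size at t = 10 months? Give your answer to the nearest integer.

Phase 1: N(4.6) = 1760·e^(0.149×4.6) = 1760·e^0.6854 = 3492.84.
Phase 2 runs for 10 − 4.6 = 5.4 months at r = 0.241.
N(10) = 3492.84·e^(0.241×5.4) = 3492.84·e^1.301 = 12834.2.

12834 fish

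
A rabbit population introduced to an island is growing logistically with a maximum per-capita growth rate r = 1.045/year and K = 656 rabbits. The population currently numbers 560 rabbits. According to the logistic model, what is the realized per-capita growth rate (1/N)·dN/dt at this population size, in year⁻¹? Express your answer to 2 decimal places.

(1/N)·dN/dt = r(1 − N/K) = 1.045 × (1 − 560/656).
= 1.045 × 0.14634 = 0.15293.

0.15 per year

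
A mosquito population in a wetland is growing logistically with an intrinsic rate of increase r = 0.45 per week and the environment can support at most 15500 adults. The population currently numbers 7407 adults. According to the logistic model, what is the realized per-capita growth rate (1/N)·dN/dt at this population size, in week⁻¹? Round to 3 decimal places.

0.235 per week

(1/N)·dN/dt = r(1 − N/K) = 0.45 × (1 − 7407/15500).
= 0.45 × 0.52213 = 0.23496.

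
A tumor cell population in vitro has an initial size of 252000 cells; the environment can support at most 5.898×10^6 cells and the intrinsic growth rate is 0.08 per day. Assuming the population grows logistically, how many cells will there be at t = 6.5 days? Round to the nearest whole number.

A = (K − N₀)/N₀ = (5.898×10^6 − 252000)/252000 = 22.405.
N(t) = K/(1 + A·e^(−rt)) = 5.898×10^6/(1 + 22.405×e^(−0.08×6.5)).
e^(−0.52) = 0.59452; denominator = 1 + 22.405×0.59452 = 14.32.
N = 5.898×10^6/14.32 = 411869.

411869 cells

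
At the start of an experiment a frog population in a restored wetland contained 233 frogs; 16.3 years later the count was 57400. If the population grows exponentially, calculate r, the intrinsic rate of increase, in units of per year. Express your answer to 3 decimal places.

0.338 per year

From N(t) = N₀·e^(rt): e^(r·16.3) = 57400/233 = 246.35.
r·16.3 = ln(246.35) = 5.5068, so r = 5.5068/16.3 = 0.33784.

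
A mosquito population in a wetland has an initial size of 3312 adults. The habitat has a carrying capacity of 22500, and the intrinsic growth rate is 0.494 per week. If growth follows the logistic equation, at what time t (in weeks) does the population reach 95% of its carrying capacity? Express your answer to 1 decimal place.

9.5 weeks

A = (K − N₀)/N₀ = (22500 − 3312)/3312 = 5.7935.
Solve 22500/(1 + 5.7935·e^(−0.494t)) = 21375: 1 + 5.7935·e^(−0.494t) = 1.0526, so e^(−0.494t) = 0.00908463.
−0.494·t = ln(0.00908463) = -4.7012, so t = 4.7012/0.494 = 9.5165.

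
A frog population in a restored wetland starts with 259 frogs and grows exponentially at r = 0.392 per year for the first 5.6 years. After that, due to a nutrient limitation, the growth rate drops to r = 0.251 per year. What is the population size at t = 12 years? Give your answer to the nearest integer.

Phase 1: N(5.6) = 259·e^(0.392×5.6) = 259·e^2.195 = 2326.29.
Phase 2 runs for 12 − 5.6 = 6.4 years at r = 0.251.
N(12) = 2326.29·e^(0.251×6.4) = 2326.29·e^1.606 = 11596.1.

11596 frogs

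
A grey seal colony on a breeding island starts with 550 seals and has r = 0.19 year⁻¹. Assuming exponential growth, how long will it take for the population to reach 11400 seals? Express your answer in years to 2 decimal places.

Set N₀·e^(rt) = 11400: e^(0.19·t) = 11400/550 = 20.727.
0.19·t = ln(20.727) = 3.0315, so t = 3.0315/0.19 = 15.955.

15.96 years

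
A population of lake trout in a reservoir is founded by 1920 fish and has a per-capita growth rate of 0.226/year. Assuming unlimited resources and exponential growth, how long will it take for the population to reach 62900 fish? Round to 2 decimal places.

Set N₀·e^(rt) = 62900: e^(0.226·t) = 62900/1920 = 32.76.
0.226·t = ln(32.76) = 3.4892, so t = 3.4892/0.226 = 15.439.

15.44 years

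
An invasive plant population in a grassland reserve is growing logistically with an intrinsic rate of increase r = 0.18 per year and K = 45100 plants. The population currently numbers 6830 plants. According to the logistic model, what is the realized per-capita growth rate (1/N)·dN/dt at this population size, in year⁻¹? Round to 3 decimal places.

(1/N)·dN/dt = r(1 − N/K) = 0.18 × (1 − 6830/45100).
= 0.18 × 0.84856 = 0.15274.

0.153 per year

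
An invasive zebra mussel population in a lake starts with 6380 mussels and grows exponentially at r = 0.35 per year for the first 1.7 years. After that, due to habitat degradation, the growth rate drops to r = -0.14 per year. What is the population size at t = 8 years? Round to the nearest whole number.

4788 mussels

Phase 1: N(1.7) = 6380·e^(0.35×1.7) = 6380·e^0.595 = 11567.1.
Phase 2 runs for 8 − 1.7 = 6.3 years at r = -0.14.
N(8) = 11567.1·e^(-0.14×6.3) = 11567.1·e^-0.882 = 4788.26.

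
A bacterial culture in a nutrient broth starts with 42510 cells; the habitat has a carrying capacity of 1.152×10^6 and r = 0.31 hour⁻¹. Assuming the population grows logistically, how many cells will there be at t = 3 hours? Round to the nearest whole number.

101968 cells

A = (K − N₀)/N₀ = (1.152×10^6 − 42510)/42510 = 26.1.
N(t) = K/(1 + A·e^(−rt)) = 1.152×10^6/(1 + 26.1×e^(−0.31×3)).
e^(−0.93) = 0.39455; denominator = 1 + 26.1×0.39455 = 11.298.
N = 1.152×10^6/11.298 = 101968.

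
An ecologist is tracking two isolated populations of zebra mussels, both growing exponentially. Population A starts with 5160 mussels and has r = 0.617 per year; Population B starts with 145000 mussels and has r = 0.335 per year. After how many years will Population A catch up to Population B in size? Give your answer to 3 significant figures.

Set 5160·e^(0.617t) = 145000·e^(0.335t).
e^((0.617 − 0.335)t) = 145000/5160 → e^(0.282·t) = 28.101.
0.282·t = ln(28.101) = 3.3358, so t = 3.3358/0.282 = 11.829.

11.8 years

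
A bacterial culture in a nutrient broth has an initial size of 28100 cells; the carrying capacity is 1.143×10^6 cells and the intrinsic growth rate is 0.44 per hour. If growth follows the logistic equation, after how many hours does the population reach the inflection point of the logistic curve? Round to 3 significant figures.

Logistic growth is fastest at N = K/2 = 571500.
A = (K − N₀)/N₀ = 39.676. Set K/(1 + A·e^(−rt)) = K/2 → A·e^(−rt) = 1.
e^(−0.44t) = 1/39.676 = 0.0252041, so t = ln(39.676)/0.44 = 3.6808/0.44 = 8.3653.

8.37 hours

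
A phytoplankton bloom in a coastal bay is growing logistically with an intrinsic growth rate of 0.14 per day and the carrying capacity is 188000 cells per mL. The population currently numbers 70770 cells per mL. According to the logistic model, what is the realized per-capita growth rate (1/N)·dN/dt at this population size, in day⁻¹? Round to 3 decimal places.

0.087 per day

(1/N)·dN/dt = r(1 − N/K) = 0.14 × (1 − 70770/188000).
= 0.14 × 0.62356 = 0.087299.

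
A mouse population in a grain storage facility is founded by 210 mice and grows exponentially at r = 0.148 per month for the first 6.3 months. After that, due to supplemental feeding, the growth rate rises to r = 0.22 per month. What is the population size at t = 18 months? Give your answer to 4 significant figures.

6999 mice

Phase 1: N(6.3) = 210·e^(0.148×6.3) = 210·e^0.9324 = 533.526.
Phase 2 runs for 18 − 6.3 = 11.7 months at r = 0.22.
N(18) = 533.526·e^(0.22×11.7) = 533.526·e^2.574 = 6998.89.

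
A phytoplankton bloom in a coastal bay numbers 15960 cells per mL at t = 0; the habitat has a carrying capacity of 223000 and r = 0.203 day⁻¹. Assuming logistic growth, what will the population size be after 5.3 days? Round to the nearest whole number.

A = (K − N₀)/N₀ = (223000 − 15960)/15960 = 12.972.
N(t) = K/(1 + A·e^(−rt)) = 223000/(1 + 12.972×e^(−0.203×5.3)).
e^(−1.076) = 0.34099; denominator = 1 + 12.972×0.34099 = 5.4235.
N = 223000/5.4235 = 41117.5.

41118 cells per mL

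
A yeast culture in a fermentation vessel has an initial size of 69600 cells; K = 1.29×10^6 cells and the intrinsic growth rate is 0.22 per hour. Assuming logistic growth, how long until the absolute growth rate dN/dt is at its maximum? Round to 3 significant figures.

Logistic growth is fastest at N = K/2 = 645000.
A = (K − N₀)/N₀ = 17.534. Set K/(1 + A·e^(−rt)) = K/2 → A·e^(−rt) = 1.
e^(−0.22t) = 1/17.534 = 0.0570305, so t = ln(17.534)/0.22 = 2.8642/0.22 = 13.019.

13.0 hours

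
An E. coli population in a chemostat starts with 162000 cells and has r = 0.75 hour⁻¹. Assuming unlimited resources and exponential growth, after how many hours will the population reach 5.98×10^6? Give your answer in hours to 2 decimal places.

4.81 hours

Set N₀·e^(rt) = 5.98×10^6: e^(0.75·t) = 5.98×10^6/162000 = 36.914.
0.75·t = ln(36.914) = 3.6086, so t = 3.6086/0.75 = 4.8114.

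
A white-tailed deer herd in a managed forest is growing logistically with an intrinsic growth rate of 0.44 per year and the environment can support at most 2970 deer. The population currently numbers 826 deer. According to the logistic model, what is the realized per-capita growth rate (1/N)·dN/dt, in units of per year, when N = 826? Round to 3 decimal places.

0.318 per year

(1/N)·dN/dt = r(1 − N/K) = 0.44 × (1 − 826/2970).
= 0.44 × 0.72189 = 0.31763.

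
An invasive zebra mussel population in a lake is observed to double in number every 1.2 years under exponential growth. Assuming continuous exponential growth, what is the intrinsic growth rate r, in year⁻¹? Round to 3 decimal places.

0.578 per year

r = ln(2)/t_d = 0.6931/1.2 = 0.57762.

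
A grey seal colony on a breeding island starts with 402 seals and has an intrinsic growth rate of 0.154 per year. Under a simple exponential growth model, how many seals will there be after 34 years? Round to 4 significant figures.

N(t) = N₀·e^(rt) = 402 × e^(0.154×34) = 402 × e^5.236.
e^5.236 ≈ 187.92, so N ≈ 402 × 187.92 = 75542.6.

75540 seals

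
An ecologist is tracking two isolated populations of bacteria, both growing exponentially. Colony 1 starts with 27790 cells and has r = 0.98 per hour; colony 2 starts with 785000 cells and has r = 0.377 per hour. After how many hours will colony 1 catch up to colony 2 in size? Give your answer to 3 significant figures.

Set 27790·e^(0.98t) = 785000·e^(0.377t).
e^((0.98 − 0.377)t) = 785000/27790 → e^(0.603·t) = 28.248.
0.603·t = ln(28.248) = 3.341, so t = 3.341/0.603 = 5.5406.

5.54 hours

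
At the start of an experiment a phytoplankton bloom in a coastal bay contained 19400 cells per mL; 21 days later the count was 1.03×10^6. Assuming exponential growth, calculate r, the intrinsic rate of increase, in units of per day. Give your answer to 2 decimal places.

0.19 per day

From N(t) = N₀·e^(rt): e^(r·21) = 1.03×10^6/19400 = 53.093.
r·21 = ln(53.093) = 3.972, so r = 3.972/21 = 0.18914.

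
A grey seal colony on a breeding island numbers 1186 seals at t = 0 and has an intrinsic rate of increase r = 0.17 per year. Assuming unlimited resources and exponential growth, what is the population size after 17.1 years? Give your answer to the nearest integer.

21706 seals

N(t) = N₀·e^(rt) = 1186 × e^(0.17×17.1) = 1186 × e^2.907.
e^2.907 ≈ 18.302, so N ≈ 1186 × 18.302 = 21705.9.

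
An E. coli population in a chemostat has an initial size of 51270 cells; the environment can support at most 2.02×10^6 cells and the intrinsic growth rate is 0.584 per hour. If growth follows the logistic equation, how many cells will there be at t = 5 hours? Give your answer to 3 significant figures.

A = (K − N₀)/N₀ = (2.02×10^6 − 51270)/51270 = 38.399.
N(t) = K/(1 + A·e^(−rt)) = 2.02×10^6/(1 + 38.399×e^(−0.584×5)).
e^(−2.92) = 0.053934; denominator = 1 + 38.399×0.053934 = 3.071.
N = 2.02×10^6/3.071 = 657763.

658000 cells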